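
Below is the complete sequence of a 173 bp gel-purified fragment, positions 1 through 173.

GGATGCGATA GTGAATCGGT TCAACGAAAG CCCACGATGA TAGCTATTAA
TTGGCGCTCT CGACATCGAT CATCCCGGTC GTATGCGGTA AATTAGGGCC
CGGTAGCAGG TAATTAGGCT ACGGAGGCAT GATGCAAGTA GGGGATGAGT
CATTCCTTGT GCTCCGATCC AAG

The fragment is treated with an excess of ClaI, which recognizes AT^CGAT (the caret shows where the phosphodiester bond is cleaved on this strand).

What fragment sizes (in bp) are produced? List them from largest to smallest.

107, 66 bp

The ClaI site (ATCGAT) starts at position 65.
ClaI cuts after base 2 of each site, so after position 66.
Linear molecule, 1 cut → 2 fragments:
  1–66 → 66 bp
  67–173 → 107 bp
Sorted largest to smallest: 107, 66 bp.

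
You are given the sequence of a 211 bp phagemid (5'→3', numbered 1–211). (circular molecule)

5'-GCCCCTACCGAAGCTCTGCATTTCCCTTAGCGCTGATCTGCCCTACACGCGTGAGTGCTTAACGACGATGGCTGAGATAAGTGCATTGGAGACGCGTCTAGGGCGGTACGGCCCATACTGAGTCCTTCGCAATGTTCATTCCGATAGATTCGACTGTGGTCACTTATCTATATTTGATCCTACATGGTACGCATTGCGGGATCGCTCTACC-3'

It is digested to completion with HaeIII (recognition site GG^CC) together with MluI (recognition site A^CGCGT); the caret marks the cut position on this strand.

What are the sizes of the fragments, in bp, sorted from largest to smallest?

147, 45, 19 bp

The HaeIII site (GGCC) starts at position 110.
HaeIII cuts after base 2 of each site, so after position 111.
MluI sites (ACGCGT) start at positions 47, 92.
MluI cuts after the first base of each site, so after positions 47, 92.
Combined cut positions: 47, 92, 111.
Circular molecule, 3 cuts → 3 fragments:
  48–92 → 45 bp
  93–111 → 19 bp
  112–211 then 1–47 → 100 + 47 = 147 bp
Sorted largest to smallest: 147, 45, 19 bp.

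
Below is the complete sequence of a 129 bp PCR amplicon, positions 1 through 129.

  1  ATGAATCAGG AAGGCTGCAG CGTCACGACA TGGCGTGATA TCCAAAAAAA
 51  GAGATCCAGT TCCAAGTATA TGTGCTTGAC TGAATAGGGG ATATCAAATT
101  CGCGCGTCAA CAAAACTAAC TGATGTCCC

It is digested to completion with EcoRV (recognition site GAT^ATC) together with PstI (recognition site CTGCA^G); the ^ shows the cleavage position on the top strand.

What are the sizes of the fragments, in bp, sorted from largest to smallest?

EcoRV sites (GATATC) start at positions 37, 90.
EcoRV cuts after base 3 of each site, so after positions 39, 92.
The PstI site (CTGCAG) starts at position 15.
PstI cuts after base 5 of each site (before the last base), so after position 19.
Combined cut positions: 19, 39, 92.
Linear molecule, 3 cuts → 4 fragments:
  1–19 → 19 bp
  20–39 → 20 bp
  40–92 → 53 bp
  93–129 → 37 bp
Sorted largest to smallest: 53, 37, 20, 19 bp.

53, 37, 20, 19 bp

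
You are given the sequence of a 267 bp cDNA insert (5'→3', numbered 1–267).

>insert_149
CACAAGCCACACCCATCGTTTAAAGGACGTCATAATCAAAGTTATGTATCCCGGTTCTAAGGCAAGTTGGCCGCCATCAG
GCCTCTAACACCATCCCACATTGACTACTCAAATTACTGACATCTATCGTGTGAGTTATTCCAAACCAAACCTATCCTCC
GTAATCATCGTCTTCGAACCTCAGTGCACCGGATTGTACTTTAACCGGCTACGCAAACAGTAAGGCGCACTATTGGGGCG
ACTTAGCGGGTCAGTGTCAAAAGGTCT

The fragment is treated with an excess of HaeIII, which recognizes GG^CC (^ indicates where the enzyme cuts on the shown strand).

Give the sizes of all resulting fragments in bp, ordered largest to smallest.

186, 70, 11 bp

HaeIII sites (GGCC) start at positions 69, 80.
HaeIII cuts after base 2 of each site, so after positions 70, 81.
Linear molecule, 2 cuts → 3 fragments:
  1–70 → 70 bp
  71–81 → 11 bp
  82–267 → 186 bp
Sorted largest to smallest: 186, 70, 11 bp.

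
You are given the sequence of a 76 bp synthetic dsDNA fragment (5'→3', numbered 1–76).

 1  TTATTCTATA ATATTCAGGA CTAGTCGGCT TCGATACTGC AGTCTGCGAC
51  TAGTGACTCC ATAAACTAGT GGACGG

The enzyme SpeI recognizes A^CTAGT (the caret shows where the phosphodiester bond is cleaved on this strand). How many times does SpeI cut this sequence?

ACTAGT occurs starting at positions 20, 49, 65.
SpeI cuts at 3 sites.

3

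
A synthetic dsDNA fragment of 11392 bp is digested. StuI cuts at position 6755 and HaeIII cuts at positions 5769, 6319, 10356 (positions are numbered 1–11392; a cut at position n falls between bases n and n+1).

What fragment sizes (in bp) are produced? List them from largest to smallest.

5769, 3601, 1036, 550, 436 bp

Combined cut positions (sorted): 5769, 6319, 6755, 10356.
Linear molecule, 4 cuts → 5 fragments:
  5769 − 0 = 5769 bp
  6319 − 5769 = 550 bp
  6755 − 6319 = 436 bp
  10356 − 6755 = 3601 bp
  11392 − 10356 = 1036 bp
Sorted largest to smallest: 5769, 3601, 1036, 550, 436 bp.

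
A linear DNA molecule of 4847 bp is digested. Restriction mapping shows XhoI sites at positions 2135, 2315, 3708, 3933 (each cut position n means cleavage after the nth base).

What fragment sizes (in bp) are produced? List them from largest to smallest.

2135, 1393, 914, 225, 180 bp

Linear molecule, 4 cuts → 5 fragments:
  2135 − 0 = 2135 bp
  2315 − 2135 = 180 bp
  3708 − 2315 = 1393 bp
  3933 − 3708 = 225 bp
  4847 − 3933 = 914 bp
Sorted largest to smallest: 2135, 1393, 914, 225, 180 bp.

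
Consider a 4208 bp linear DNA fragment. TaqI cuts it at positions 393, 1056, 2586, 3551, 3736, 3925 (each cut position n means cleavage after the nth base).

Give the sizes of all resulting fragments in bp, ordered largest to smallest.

1530, 965, 663, 393, 283, 189, 185 bp

Linear molecule, 6 cuts → 7 fragments:
  393 − 0 = 393 bp
  1056 − 393 = 663 bp
  2586 − 1056 = 1530 bp
  3551 − 2586 = 965 bp
  3736 − 3551 = 185 bp
  3925 − 3736 = 189 bp
  4208 − 3925 = 283 bp
Sorted largest to smallest: 1530, 965, 663, 393, 283, 189, 185 bp.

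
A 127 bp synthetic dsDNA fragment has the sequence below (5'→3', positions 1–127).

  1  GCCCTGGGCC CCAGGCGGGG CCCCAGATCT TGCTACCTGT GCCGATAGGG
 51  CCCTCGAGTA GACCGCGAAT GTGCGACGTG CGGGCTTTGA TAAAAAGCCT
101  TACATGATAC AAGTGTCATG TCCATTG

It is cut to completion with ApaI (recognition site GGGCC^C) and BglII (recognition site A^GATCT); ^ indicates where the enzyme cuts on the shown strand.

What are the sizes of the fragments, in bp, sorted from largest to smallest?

75, 27, 12, 10, 3 bp

ApaI sites (GGGCCC) start at positions 6, 18, 48.
ApaI cuts after base 5 of each site (before the last base), so after positions 10, 22, 52.
The BglII site (AGATCT) starts at position 25.
BglII cuts after the first base of each site, so after position 25.
Combined cut positions: 10, 22, 25, 52.
Linear molecule, 4 cuts → 5 fragments:
  1–10 → 10 bp
  11–22 → 12 bp
  23–25 → 3 bp
  26–52 → 27 bp
  53–127 → 75 bp
Sorted largest to smallest: 75, 27, 12, 10, 3 bp.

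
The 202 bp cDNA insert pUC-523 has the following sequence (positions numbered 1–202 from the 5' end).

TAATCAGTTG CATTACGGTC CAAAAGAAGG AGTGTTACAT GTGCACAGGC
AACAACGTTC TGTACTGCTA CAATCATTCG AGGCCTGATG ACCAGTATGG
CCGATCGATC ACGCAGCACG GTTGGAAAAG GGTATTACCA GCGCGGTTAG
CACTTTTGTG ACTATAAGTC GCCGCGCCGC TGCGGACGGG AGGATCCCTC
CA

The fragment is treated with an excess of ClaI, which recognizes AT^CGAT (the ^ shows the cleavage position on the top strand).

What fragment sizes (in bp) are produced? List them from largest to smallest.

105, 97 bp

The ClaI site (ATCGAT) starts at position 104.
ClaI cuts after base 2 of each site, so after position 105.
Linear molecule, 1 cut → 2 fragments:
  1–105 → 105 bp
  106–202 → 97 bp
Sorted largest to smallest: 105, 97 bp.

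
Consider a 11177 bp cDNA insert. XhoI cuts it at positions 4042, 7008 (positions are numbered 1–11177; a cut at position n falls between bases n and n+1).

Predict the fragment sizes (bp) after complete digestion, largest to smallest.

4169, 4042, 2966 bp

Linear molecule, 2 cuts → 3 fragments:
  4042 − 0 = 4042 bp
  7008 − 4042 = 2966 bp
  11177 − 7008 = 4169 bp
Sorted largest to smallest: 4169, 4042, 2966 bp.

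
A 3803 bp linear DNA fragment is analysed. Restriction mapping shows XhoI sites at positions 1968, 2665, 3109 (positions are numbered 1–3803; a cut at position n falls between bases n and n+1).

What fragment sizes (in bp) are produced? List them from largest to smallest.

1968, 697, 694, 444 bp

Linear molecule, 3 cuts → 4 fragments:
  1968 − 0 = 1968 bp
  2665 − 1968 = 697 bp
  3109 − 2665 = 444 bp
  3803 − 3109 = 694 bp
Sorted largest to smallest: 1968, 697, 694, 444 bp.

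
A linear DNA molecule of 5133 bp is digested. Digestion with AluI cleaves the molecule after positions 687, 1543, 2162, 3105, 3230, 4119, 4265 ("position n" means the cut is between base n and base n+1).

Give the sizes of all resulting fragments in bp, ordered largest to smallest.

Linear molecule, 7 cuts → 8 fragments:
  687 − 0 = 687 bp
  1543 − 687 = 856 bp
  2162 − 1543 = 619 bp
  3105 − 2162 = 943 bp
  3230 − 3105 = 125 bp
  4119 − 3230 = 889 bp
  4265 − 4119 = 146 bp
  5133 − 4265 = 868 bp
Sorted largest to smallest: 943, 889, 868, 856, 687, 619, 146, 125 bp.

943, 889, 868, 856, 687, 619, 146, 125 bp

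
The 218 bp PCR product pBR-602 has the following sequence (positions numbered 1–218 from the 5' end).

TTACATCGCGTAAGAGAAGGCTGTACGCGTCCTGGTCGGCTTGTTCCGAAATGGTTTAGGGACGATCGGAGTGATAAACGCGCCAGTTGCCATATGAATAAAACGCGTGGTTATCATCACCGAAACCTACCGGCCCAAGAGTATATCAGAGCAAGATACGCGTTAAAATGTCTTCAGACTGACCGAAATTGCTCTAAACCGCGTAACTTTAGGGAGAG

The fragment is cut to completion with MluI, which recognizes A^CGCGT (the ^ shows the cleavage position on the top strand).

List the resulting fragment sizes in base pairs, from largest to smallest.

MluI sites (ACGCGT) start at positions 25, 103, 158.
MluI cuts after the first base of each site, so after positions 25, 103, 158.
Linear molecule, 3 cuts → 4 fragments:
  1–25 → 25 bp
  26–103 → 78 bp
  104–158 → 55 bp
  159–218 → 60 bp
Sorted largest to smallest: 78, 60, 55, 25 bp.

78, 60, 55, 25 bp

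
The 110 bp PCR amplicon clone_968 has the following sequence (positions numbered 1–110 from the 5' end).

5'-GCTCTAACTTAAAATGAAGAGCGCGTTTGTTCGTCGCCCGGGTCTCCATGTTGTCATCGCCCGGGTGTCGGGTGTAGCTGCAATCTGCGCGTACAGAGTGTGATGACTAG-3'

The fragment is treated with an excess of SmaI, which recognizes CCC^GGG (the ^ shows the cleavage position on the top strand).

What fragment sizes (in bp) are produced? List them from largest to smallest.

48, 39, 23 bp

SmaI sites (CCCGGG) start at positions 37, 60.
SmaI cuts after base 3 of each site, so after positions 39, 62.
Linear molecule, 2 cuts → 3 fragments:
  1–39 → 39 bp
  40–62 → 23 bp
  63–110 → 48 bp
Sorted largest to smallest: 48, 39, 23 bp.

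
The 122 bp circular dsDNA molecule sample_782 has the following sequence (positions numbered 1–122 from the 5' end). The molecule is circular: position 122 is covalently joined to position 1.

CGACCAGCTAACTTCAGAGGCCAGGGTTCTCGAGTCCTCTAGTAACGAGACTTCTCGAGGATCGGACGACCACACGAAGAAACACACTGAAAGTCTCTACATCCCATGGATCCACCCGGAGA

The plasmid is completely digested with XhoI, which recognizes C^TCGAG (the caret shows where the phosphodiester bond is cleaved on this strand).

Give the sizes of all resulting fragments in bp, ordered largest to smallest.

97, 25 bp

XhoI sites (CTCGAG) start at positions 29, 54.
XhoI cuts after the first base of each site, so after positions 29, 54.
Circular molecule, 2 cuts → 2 fragments:
  30–54 → 25 bp
  55–122 then 1–29 → 68 + 29 = 97 bp
Sorted largest to smallest: 97, 25 bp.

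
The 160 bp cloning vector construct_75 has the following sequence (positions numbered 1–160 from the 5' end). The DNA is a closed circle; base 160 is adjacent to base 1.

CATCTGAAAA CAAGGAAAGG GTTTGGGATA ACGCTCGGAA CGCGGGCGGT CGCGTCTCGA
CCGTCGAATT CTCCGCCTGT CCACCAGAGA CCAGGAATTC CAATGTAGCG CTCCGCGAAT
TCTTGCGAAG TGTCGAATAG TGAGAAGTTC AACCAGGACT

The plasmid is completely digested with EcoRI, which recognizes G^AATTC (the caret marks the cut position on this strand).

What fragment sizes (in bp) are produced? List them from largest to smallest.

109, 29, 22 bp

EcoRI sites (GAATTC) start at positions 66, 95, 117.
EcoRI cuts after the first base of each site, so after positions 66, 95, 117.
Circular molecule, 3 cuts → 3 fragments:
  67–95 → 29 bp
  96–117 → 22 bp
  118–160 then 1–66 → 43 + 66 = 109 bp
Sorted largest to smallest: 109, 29, 22 bp.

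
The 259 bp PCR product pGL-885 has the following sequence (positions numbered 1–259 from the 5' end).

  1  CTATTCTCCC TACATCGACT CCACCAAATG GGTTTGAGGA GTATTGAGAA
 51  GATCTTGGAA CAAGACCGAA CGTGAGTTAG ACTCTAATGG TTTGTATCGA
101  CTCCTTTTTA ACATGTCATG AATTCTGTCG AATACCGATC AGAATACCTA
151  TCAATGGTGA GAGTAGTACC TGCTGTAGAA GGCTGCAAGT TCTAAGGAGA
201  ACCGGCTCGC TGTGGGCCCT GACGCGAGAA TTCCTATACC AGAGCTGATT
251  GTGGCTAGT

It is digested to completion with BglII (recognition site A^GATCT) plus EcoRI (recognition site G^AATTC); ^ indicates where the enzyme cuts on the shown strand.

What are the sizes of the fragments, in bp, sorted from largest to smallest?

The BglII site (AGATCT) starts at position 50.
BglII cuts after the first base of each site, so after position 50.
EcoRI sites (GAATTC) start at positions 120, 228.
EcoRI cuts after the first base of each site, so after positions 120, 228.
Combined cut positions: 50, 120, 228.
Linear molecule, 3 cuts → 4 fragments:
  1–50 → 50 bp
  51–120 → 70 bp
  121–228 → 108 bp
  229–259 → 31 bp
Sorted largest to smallest: 108, 70, 50, 31 bp.

108, 70, 50, 31 bp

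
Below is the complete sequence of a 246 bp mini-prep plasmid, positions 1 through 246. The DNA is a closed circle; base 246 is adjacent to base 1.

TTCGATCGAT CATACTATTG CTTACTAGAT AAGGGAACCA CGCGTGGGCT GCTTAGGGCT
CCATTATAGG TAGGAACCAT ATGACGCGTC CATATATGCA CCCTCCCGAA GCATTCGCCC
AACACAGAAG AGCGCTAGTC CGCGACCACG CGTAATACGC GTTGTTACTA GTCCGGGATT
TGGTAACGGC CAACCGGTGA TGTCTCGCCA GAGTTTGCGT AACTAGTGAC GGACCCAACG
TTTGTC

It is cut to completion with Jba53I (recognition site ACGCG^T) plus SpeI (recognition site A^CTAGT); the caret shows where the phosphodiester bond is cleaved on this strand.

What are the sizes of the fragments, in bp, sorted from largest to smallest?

68, 64, 55, 44, 9, 6 bp

Jba53I sites (ACGCGT) start at positions 40, 84, 148, 157.
Jba53I cuts after base 5 of each site (before the last base), so after positions 44, 88, 152, 161.
SpeI sites (ACTAGT) start at positions 167, 222.
SpeI cuts after the first base of each site, so after positions 167, 222.
Combined cut positions: 44, 88, 152, 161, 167, 222.
Circular molecule, 6 cuts → 6 fragments:
  45–88 → 44 bp
  89–152 → 64 bp
  153–161 → 9 bp
  162–167 → 6 bp
  168–222 → 55 bp
  223–246 then 1–44 → 24 + 44 = 68 bp
Sorted largest to smallest: 68, 64, 55, 44, 9, 6 bp.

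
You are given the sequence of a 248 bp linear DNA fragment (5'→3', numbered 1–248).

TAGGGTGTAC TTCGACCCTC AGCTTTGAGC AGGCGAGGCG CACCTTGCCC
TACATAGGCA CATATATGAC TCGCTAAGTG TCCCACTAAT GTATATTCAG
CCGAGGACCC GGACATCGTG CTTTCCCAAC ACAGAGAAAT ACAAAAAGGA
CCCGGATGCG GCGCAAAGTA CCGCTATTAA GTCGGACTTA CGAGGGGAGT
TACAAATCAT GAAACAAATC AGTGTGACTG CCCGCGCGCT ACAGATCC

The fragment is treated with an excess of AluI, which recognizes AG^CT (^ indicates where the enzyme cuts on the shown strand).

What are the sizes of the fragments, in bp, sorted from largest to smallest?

226, 22 bp

The AluI site (AGCT) starts at position 21.
AluI cuts after base 2 of each site, so after position 22.
Linear molecule, 1 cut → 2 fragments:
  1–22 → 22 bp
  23–248 → 226 bp
Sorted largest to smallest: 226, 22 bp.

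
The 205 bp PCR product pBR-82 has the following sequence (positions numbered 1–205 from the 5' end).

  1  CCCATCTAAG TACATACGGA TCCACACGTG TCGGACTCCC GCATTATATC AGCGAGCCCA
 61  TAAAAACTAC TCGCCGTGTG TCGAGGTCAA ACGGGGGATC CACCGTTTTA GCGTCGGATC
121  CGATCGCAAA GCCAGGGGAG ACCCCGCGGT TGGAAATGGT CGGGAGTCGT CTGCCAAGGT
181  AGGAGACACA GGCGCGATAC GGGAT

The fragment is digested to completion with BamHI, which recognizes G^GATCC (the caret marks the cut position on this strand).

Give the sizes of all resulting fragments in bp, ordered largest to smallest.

BamHI sites (GGATCC) start at positions 18, 96, 116.
BamHI cuts after the first base of each site, so after positions 18, 96, 116.
Linear molecule, 3 cuts → 4 fragments:
  1–18 → 18 bp
  19–96 → 78 bp
  97–116 → 20 bp
  117–205 → 89 bp
Sorted largest to smallest: 89, 78, 20, 18 bp.

89, 78, 20, 18 bp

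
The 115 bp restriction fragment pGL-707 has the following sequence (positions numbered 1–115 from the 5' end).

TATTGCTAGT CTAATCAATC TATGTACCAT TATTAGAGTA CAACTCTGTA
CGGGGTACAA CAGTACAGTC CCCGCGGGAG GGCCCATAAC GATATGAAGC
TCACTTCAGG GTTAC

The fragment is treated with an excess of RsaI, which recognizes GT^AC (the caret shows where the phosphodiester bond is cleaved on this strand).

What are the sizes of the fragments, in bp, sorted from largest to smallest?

51, 25, 14, 10, 8, 7 bp

RsaI sites (GTAC) start at positions 24, 38, 48, 55, 63.
RsaI cuts after base 2 of each site, so after positions 25, 39, 49, 56, 64.
Linear molecule, 5 cuts → 6 fragments:
  1–25 → 25 bp
  26–39 → 14 bp
  40–49 → 10 bp
  50–56 → 7 bp
  57–64 → 8 bp
  65–115 → 51 bp
Sorted largest to smallest: 51, 25, 14, 10, 8, 7 bp.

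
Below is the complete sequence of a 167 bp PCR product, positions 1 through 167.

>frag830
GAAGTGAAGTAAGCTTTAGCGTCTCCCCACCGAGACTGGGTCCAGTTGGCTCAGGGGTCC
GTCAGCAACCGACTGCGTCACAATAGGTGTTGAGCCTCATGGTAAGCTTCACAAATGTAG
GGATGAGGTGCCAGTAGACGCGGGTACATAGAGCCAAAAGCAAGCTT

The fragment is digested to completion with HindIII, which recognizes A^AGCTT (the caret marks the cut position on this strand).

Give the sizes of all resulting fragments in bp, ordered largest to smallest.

HindIII sites (AAGCTT) start at positions 11, 104, 162.
HindIII cuts after the first base of each site, so after positions 11, 104, 162.
Linear molecule, 3 cuts → 4 fragments:
  1–11 → 11 bp
  12–104 → 93 bp
  105–162 → 58 bp
  163–167 → 5 bp
Sorted largest to smallest: 93, 58, 11, 5 bp.

93, 58, 11, 5 bp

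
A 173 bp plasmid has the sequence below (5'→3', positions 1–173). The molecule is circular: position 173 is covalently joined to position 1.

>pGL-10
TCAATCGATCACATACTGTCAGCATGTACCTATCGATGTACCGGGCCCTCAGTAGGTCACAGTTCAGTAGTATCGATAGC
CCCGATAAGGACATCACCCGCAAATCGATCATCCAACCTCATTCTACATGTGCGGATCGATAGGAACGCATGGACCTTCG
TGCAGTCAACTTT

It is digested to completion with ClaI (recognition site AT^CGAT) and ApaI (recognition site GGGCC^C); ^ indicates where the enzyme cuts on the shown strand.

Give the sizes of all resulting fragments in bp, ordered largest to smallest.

ClaI sites (ATCGAT) start at positions 4, 32, 72, 104, 136.
ClaI cuts after base 2 of each site, so after positions 5, 33, 73, 105, 137.
The ApaI site (GGGCCC) starts at position 43.
ApaI cuts after base 5 of each site (before the last base), so after position 47.
Combined cut positions: 5, 33, 47, 73, 105, 137.
Circular molecule, 6 cuts → 6 fragments:
  6–33 → 28 bp
  34–47 → 14 bp
  48–73 → 26 bp
  74–105 → 32 bp
  106–137 → 32 bp
  138–173 then 1–5 → 36 + 5 = 41 bp
Sorted largest to smallest: 41, 32, 32, 28, 26, 14 bp.

41, 32, 32, 28, 26, 14 bp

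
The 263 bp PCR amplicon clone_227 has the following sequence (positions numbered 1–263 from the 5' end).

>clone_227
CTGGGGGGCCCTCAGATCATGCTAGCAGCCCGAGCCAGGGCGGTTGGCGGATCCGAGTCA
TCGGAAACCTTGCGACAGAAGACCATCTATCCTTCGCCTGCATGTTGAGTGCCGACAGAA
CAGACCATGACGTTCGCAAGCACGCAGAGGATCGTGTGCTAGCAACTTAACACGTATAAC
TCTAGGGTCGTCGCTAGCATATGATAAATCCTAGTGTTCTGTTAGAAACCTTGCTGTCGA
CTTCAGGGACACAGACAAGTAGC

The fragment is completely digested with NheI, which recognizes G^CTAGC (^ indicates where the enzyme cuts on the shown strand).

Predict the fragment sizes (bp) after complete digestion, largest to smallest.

NheI sites (GCTAGC) start at positions 21, 158, 193.
NheI cuts after the first base of each site, so after positions 21, 158, 193.
Linear molecule, 3 cuts → 4 fragments:
  1–21 → 21 bp
  22–158 → 137 bp
  159–193 → 35 bp
  194–263 → 70 bp
Sorted largest to smallest: 137, 70, 35, 21 bp.

137, 70, 35, 21 bp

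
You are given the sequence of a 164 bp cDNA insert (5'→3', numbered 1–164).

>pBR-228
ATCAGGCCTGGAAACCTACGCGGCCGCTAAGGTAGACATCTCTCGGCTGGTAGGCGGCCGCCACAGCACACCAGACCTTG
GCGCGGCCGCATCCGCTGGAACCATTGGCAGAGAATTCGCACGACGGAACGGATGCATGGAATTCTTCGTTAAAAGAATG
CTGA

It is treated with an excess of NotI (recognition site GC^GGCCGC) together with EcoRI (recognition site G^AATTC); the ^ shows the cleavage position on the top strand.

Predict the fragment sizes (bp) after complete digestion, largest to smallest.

34, 29, 29, 27, 24, 21 bp

NotI sites (GCGGCCGC) start at positions 20, 54, 83.
NotI cuts after base 2 of each site, so after positions 21, 55, 84.
EcoRI sites (GAATTC) start at positions 113, 140.
EcoRI cuts after the first base of each site, so after positions 113, 140.
Combined cut positions: 21, 55, 84, 113, 140.
Linear molecule, 5 cuts → 6 fragments:
  1–21 → 21 bp
  22–55 → 34 bp
  56–84 → 29 bp
  85–113 → 29 bp
  114–140 → 27 bp
  141–164 → 24 bp
Sorted largest to smallest: 34, 29, 29, 27, 24, 21 bp.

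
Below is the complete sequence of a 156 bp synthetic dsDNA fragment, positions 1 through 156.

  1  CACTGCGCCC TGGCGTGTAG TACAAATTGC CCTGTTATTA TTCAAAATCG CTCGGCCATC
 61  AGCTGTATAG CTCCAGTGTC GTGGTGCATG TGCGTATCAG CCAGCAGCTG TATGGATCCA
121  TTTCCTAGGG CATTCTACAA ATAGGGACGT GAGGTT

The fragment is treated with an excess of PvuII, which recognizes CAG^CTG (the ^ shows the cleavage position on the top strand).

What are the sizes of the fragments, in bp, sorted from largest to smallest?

62, 49, 45 bp

PvuII sites (CAGCTG) start at positions 60, 105.
PvuII cuts after base 3 of each site, so after positions 62, 107.
Linear molecule, 2 cuts → 3 fragments:
  1–62 → 62 bp
  63–107 → 45 bp
  108–156 → 49 bp
Sorted largest to smallest: 62, 49, 45 bp.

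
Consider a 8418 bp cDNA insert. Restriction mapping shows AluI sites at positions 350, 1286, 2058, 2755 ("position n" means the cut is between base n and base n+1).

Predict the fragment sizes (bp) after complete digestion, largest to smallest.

5663, 936, 772, 697, 350 bp

Linear molecule, 4 cuts → 5 fragments:
  350 − 0 = 350 bp
  1286 − 350 = 936 bp
  2058 − 1286 = 772 bp
  2755 − 2058 = 697 bp
  8418 − 2755 = 5663 bp
Sorted largest to smallest: 5663, 936, 772, 697, 350 bp.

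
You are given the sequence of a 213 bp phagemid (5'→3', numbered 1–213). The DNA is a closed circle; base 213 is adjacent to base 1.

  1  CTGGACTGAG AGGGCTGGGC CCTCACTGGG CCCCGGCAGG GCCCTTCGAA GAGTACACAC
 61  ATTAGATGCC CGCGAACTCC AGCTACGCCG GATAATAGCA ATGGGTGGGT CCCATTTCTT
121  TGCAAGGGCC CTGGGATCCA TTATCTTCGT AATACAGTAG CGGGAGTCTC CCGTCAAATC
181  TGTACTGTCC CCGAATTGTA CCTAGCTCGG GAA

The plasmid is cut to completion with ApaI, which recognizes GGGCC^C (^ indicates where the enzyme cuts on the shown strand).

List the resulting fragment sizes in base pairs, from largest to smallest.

104, 87, 11, 11 bp

ApaI sites (GGGCCC) start at positions 17, 28, 39, 126.
ApaI cuts after base 5 of each site (before the last base), so after positions 21, 32, 43, 130.
Circular molecule, 4 cuts → 4 fragments:
  22–32 → 11 bp
  33–43 → 11 bp
  44–130 → 87 bp
  131–213 then 1–21 → 83 + 21 = 104 bp
Sorted largest to smallest: 104, 87, 11, 11 bp.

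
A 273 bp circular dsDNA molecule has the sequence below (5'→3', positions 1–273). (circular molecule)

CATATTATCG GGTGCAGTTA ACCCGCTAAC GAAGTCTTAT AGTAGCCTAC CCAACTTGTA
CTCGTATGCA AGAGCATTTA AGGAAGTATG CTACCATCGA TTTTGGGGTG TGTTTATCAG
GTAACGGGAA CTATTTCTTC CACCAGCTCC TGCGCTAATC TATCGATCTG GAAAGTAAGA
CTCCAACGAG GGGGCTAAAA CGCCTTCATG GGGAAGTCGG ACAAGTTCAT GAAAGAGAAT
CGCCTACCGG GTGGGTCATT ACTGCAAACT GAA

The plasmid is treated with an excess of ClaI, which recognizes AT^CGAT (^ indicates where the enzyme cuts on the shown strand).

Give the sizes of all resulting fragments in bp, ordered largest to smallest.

ClaI sites (ATCGAT) start at positions 96, 162.
ClaI cuts after base 2 of each site, so after positions 97, 163.
Circular molecule, 2 cuts → 2 fragments:
  98–163 → 66 bp
  164–273 then 1–97 → 110 + 97 = 207 bp
Sorted largest to smallest: 207, 66 bp.

207, 66 bp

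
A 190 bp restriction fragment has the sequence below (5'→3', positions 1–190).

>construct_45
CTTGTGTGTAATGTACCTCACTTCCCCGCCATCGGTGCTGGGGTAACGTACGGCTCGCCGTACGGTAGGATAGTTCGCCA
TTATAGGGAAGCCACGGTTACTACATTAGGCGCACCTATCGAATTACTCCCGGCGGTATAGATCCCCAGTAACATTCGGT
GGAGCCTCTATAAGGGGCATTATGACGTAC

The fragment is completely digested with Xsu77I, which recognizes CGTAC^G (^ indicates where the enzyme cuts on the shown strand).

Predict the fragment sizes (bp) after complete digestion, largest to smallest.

Xsu77I sites (CGTACG) start at positions 47, 59.
Xsu77I cuts after base 5 of each site (before the last base), so after positions 51, 63.
Linear molecule, 2 cuts → 3 fragments:
  1–51 → 51 bp
  52–63 → 12 bp
  64–190 → 127 bp
Sorted largest to smallest: 127, 51, 12 bp.

127, 51, 12 bp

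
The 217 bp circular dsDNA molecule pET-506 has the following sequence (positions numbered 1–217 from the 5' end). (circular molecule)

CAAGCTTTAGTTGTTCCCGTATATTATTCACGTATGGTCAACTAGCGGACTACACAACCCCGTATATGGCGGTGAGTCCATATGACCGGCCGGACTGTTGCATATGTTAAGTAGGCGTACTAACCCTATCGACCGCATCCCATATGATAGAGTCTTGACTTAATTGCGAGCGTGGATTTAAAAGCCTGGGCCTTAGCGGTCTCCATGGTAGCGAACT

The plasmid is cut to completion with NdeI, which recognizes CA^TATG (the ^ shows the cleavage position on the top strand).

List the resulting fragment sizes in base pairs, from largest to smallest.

NdeI sites (CATATG) start at positions 79, 101, 141.
NdeI cuts after base 2 of each site, so after positions 80, 102, 142.
Circular molecule, 3 cuts → 3 fragments:
  81–102 → 22 bp
  103–142 → 40 bp
  143–217 then 1–80 → 75 + 80 = 155 bp
Sorted largest to smallest: 155, 40, 22 bp.

155, 40, 22 bp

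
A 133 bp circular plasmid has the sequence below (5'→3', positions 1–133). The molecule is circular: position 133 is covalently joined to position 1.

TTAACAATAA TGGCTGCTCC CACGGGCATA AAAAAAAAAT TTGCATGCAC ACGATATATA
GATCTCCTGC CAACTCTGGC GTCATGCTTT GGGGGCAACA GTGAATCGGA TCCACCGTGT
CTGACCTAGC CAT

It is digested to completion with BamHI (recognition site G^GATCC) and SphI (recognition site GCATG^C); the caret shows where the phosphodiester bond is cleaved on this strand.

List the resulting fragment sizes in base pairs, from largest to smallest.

The BamHI site (GGATCC) starts at position 108.
BamHI cuts after the first base of each site, so after position 108.
The SphI site (GCATGC) starts at position 43.
SphI cuts after base 5 of each site (before the last base), so after position 47.
Combined cut positions: 47, 108.
Circular molecule, 2 cuts → 2 fragments:
  48–108 → 61 bp
  109–133 then 1–47 → 25 + 47 = 72 bp
Sorted largest to smallest: 72, 61 bp.

72, 61 bp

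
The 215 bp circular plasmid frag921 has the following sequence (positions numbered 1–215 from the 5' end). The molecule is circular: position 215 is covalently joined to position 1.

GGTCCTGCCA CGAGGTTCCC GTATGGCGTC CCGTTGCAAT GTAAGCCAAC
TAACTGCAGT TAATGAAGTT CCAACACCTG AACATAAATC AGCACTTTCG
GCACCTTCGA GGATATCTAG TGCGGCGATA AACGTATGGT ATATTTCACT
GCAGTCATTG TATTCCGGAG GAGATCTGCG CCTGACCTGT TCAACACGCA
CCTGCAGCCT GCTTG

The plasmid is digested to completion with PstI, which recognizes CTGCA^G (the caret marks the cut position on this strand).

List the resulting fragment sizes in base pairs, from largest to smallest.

PstI sites (CTGCAG) start at positions 54, 149, 202.
PstI cuts after base 5 of each site (before the last base), so after positions 58, 153, 206.
Circular molecule, 3 cuts → 3 fragments:
  59–153 → 95 bp
  154–206 → 53 bp
  207–215 then 1–58 → 9 + 58 = 67 bp
Sorted largest to smallest: 95, 67, 53 bp.

95, 67, 53 bp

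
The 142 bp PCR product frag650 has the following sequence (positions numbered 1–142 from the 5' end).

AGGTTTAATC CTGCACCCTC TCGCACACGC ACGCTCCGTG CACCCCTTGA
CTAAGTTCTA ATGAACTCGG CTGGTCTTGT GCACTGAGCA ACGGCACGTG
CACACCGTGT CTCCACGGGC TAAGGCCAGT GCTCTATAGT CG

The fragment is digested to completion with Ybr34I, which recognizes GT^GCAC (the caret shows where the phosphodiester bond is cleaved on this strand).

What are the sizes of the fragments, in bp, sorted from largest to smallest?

43, 41, 39, 19 bp

Ybr34I sites (GTGCAC) start at positions 38, 79, 98.
Ybr34I cuts after base 2 of each site, so after positions 39, 80, 99.
Linear molecule, 3 cuts → 4 fragments:
  1–39 → 39 bp
  40–80 → 41 bp
  81–99 → 19 bp
  100–142 → 43 bp
Sorted largest to smallest: 43, 41, 39, 19 bp.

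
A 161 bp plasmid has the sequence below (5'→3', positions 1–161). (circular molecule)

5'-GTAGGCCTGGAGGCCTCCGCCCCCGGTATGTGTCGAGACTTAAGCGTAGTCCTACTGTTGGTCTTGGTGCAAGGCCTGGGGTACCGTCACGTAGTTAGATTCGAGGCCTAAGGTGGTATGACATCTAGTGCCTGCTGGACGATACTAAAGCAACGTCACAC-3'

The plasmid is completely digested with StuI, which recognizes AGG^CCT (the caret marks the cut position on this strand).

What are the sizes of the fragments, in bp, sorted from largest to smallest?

61, 60, 32, 8 bp

StuI sites (AGGCCT) start at positions 3, 11, 72, 104.
StuI cuts after base 3 of each site, so after positions 5, 13, 74, 106.
Circular molecule, 4 cuts → 4 fragments:
  6–13 → 8 bp
  14–74 → 61 bp
  75–106 → 32 bp
  107–161 then 1–5 → 55 + 5 = 60 bp
Sorted largest to smallest: 61, 60, 32, 8 bp.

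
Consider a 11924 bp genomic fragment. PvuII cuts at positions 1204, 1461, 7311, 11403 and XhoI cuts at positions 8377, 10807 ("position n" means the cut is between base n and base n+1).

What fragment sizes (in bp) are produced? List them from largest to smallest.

Combined cut positions (sorted): 1204, 1461, 7311, 8377, 10807, 11403.
Linear molecule, 6 cuts → 7 fragments:
  1204 − 0 = 1204 bp
  1461 − 1204 = 257 bp
  7311 − 1461 = 5850 bp
  8377 − 7311 = 1066 bp
  10807 − 8377 = 2430 bp
  11403 − 10807 = 596 bp
  11924 − 11403 = 521 bp
Sorted largest to smallest: 5850, 2430, 1204, 1066, 596, 521, 257 bp.

5850, 2430, 1204, 1066, 596, 521, 257 bp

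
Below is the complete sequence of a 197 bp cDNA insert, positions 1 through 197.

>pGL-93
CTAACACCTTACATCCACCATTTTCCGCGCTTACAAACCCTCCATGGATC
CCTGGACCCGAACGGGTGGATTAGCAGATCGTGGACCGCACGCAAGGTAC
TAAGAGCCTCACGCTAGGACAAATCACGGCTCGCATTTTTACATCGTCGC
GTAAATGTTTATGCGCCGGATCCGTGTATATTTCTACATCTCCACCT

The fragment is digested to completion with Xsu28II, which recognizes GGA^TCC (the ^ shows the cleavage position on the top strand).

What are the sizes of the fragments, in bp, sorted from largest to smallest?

122, 48, 27 bp

Xsu28II sites (GGATCC) start at positions 46, 168.
Xsu28II cuts after base 3 of each site, so after positions 48, 170.
Linear molecule, 2 cuts → 3 fragments:
  1–48 → 48 bp
  49–170 → 122 bp
  171–197 → 27 bp
Sorted largest to smallest: 122, 48, 27 bp.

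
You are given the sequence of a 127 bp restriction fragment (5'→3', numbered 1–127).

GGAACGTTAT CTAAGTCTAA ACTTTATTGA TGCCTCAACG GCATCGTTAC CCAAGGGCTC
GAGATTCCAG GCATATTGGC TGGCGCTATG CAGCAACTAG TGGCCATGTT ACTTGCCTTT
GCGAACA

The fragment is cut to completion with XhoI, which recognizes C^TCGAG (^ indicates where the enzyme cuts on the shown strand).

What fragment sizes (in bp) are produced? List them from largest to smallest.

69, 58 bp

The XhoI site (CTCGAG) starts at position 58.
XhoI cuts after the first base of each site, so after position 58.
Linear molecule, 1 cut → 2 fragments:
  1–58 → 58 bp
  59–127 → 69 bp
Sorted largest to smallest: 69, 58 bp.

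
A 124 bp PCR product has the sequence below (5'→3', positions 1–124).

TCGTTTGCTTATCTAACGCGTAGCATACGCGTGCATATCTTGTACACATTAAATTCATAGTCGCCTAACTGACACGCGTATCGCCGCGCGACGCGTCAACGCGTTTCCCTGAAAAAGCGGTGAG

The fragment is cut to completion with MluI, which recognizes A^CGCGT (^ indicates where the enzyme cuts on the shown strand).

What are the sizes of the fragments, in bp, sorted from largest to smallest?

47, 25, 17, 16, 11, 8 bp

MluI sites (ACGCGT) start at positions 16, 27, 74, 91, 99.
MluI cuts after the first base of each site, so after positions 16, 27, 74, 91, 99.
Linear molecule, 5 cuts → 6 fragments:
  1–16 → 16 bp
  17–27 → 11 bp
  28–74 → 47 bp
  75–91 → 17 bp
  92–99 → 8 bp
  100–124 → 25 bp
Sorted largest to smallest: 47, 25, 17, 16, 11, 8 bp.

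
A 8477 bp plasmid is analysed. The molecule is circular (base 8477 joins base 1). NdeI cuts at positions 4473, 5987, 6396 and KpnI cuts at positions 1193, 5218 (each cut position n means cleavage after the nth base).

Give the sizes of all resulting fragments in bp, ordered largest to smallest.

3280, 3274, 769, 745, 409 bp

Combined cut positions (sorted): 1193, 4473, 5218, 5987, 6396.
Circular molecule, 5 cuts → 5 fragments:
  4473 − 1193 = 3280 bp
  5218 − 4473 = 745 bp
  5987 − 5218 = 769 bp
  6396 − 5987 = 409 bp
  wrap: 8477 − 6396 + 1193 = 3274 bp
Sorted largest to smallest: 3280, 3274, 769, 745, 409 bp.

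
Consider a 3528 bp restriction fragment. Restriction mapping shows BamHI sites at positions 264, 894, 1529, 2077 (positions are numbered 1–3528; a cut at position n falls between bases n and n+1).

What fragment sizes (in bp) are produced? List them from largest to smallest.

1451, 635, 630, 548, 264 bp

Linear molecule, 4 cuts → 5 fragments:
  264 − 0 = 264 bp
  894 − 264 = 630 bp
  1529 − 894 = 635 bp
  2077 − 1529 = 548 bp
  3528 − 2077 = 1451 bp
Sorted largest to smallest: 1451, 635, 630, 548, 264 bp.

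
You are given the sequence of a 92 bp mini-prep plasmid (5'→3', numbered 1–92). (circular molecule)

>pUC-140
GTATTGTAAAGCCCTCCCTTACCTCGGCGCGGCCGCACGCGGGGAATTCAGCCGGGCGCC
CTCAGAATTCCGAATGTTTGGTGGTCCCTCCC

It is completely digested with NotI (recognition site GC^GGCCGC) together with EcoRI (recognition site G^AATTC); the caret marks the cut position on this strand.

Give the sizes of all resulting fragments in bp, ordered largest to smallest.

The NotI site (GCGGCCGC) starts at position 29.
NotI cuts after base 2 of each site, so after position 30.
EcoRI sites (GAATTC) start at positions 44, 65.
EcoRI cuts after the first base of each site, so after positions 44, 65.
Combined cut positions: 30, 44, 65.
Circular molecule, 3 cuts → 3 fragments:
  31–44 → 14 bp
  45–65 → 21 bp
  66–92 then 1–30 → 27 + 30 = 57 bp
Sorted largest to smallest: 57, 21, 14 bp.

57, 21, 14 bp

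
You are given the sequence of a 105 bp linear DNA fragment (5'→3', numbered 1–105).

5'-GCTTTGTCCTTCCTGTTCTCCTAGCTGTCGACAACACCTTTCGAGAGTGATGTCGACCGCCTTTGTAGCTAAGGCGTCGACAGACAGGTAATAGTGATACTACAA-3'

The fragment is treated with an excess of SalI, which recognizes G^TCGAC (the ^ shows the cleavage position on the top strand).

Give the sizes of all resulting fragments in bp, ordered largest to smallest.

29, 27, 25, 24 bp

SalI sites (GTCGAC) start at positions 27, 52, 76.
SalI cuts after the first base of each site, so after positions 27, 52, 76.
Linear molecule, 3 cuts → 4 fragments:
  1–27 → 27 bp
  28–52 → 25 bp
  53–76 → 24 bp
  77–105 → 29 bp
Sorted largest to smallest: 29, 27, 25, 24 bp.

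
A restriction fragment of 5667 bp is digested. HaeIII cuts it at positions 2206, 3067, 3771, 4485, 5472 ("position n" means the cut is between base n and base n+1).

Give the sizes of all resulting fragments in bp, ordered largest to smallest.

Linear molecule, 5 cuts → 6 fragments:
  2206 − 0 = 2206 bp
  3067 − 2206 = 861 bp
  3771 − 3067 = 704 bp
  4485 − 3771 = 714 bp
  5472 − 4485 = 987 bp
  5667 − 5472 = 195 bp
Sorted largest to smallest: 2206, 987, 861, 714, 704, 195 bp.

2206, 987, 861, 714, 704, 195 bp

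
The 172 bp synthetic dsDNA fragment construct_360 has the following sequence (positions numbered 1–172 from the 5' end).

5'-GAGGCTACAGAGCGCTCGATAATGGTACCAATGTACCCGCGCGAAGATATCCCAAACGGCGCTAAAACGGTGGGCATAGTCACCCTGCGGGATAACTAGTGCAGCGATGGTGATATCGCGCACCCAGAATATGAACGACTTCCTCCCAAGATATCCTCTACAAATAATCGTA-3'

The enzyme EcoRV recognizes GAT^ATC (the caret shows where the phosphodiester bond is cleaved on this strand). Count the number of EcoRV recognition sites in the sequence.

GATATC occurs starting at positions 46, 112, 150.
EcoRV cuts at 3 sites.

3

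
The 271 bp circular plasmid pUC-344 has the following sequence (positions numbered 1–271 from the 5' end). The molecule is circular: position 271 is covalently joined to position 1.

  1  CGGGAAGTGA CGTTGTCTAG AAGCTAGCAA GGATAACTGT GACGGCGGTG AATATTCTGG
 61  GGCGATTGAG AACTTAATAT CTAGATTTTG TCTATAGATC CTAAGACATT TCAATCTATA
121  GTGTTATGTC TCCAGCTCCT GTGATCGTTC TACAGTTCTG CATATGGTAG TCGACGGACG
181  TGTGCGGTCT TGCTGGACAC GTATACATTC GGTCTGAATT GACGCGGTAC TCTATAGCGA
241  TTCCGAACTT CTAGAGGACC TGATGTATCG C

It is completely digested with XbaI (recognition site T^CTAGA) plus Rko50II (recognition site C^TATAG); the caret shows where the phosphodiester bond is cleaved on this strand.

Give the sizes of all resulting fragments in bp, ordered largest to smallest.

116, 64, 37, 24, 18, 12 bp

XbaI sites (TCTAGA) start at positions 16, 80, 250.
XbaI cuts after the first base of each site, so after positions 16, 80, 250.
Rko50II sites (CTATAG) start at positions 92, 116, 232.
Rko50II cuts after the first base of each site, so after positions 92, 116, 232.
Combined cut positions: 16, 80, 92, 116, 232, 250.
Circular molecule, 6 cuts → 6 fragments:
  17–80 → 64 bp
  81–92 → 12 bp
  93–116 → 24 bp
  117–232 → 116 bp
  233–250 → 18 bp
  251–271 then 1–16 → 21 + 16 = 37 bp
Sorted largest to smallest: 116, 64, 37, 24, 18, 12 bp.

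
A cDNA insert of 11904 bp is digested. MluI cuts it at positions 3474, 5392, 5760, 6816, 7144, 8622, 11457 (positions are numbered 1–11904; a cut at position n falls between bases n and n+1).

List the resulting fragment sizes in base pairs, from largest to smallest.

3474, 2835, 1918, 1478, 1056, 447, 368, 328 bp

Linear molecule, 7 cuts → 8 fragments:
  3474 − 0 = 3474 bp
  5392 − 3474 = 1918 bp
  5760 − 5392 = 368 bp
  6816 − 5760 = 1056 bp
  7144 − 6816 = 328 bp
  8622 − 7144 = 1478 bp
  11457 − 8622 = 2835 bp
  11904 − 11457 = 447 bp
Sorted largest to smallest: 3474, 2835, 1918, 1478, 1056, 447, 368, 328 bp.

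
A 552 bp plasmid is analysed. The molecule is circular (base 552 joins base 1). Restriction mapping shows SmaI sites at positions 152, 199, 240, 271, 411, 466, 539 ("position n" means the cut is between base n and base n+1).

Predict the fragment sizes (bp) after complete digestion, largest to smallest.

165, 140, 73, 55, 47, 41, 31 bp

Circular molecule, 7 cuts → 7 fragments:
  199 − 152 = 47 bp
  240 − 199 = 41 bp
  271 − 240 = 31 bp
  411 − 271 = 140 bp
  466 − 411 = 55 bp
  539 − 466 = 73 bp
  wrap: 552 − 539 + 152 = 165 bp
Sorted largest to smallest: 165, 140, 73, 55, 47, 41, 31 bp.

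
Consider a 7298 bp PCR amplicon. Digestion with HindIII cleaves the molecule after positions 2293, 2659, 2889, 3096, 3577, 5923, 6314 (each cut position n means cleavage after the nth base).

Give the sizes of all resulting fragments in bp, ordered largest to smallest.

2346, 2293, 984, 481, 391, 366, 230, 207 bp

Linear molecule, 7 cuts → 8 fragments:
  2293 − 0 = 2293 bp
  2659 − 2293 = 366 bp
  2889 − 2659 = 230 bp
  3096 − 2889 = 207 bp
  3577 − 3096 = 481 bp
  5923 − 3577 = 2346 bp
  6314 − 5923 = 391 bp
  7298 − 6314 = 984 bp
Sorted largest to smallest: 2346, 2293, 984, 481, 391, 366, 230, 207 bp.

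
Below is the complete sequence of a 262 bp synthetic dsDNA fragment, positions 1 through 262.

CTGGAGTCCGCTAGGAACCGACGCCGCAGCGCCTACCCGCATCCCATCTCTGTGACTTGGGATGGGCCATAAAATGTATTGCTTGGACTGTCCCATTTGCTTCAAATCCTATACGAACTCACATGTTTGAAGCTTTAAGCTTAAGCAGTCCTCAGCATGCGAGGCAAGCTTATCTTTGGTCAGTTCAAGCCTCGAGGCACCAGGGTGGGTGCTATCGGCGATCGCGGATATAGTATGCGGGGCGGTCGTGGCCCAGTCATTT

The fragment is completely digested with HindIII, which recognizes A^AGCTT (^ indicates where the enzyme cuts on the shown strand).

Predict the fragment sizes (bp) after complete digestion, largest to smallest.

HindIII sites (AAGCTT) start at positions 130, 137, 166.
HindIII cuts after the first base of each site, so after positions 130, 137, 166.
Linear molecule, 3 cuts → 4 fragments:
  1–130 → 130 bp
  131–137 → 7 bp
  138–166 → 29 bp
  167–262 → 96 bp
Sorted largest to smallest: 130, 96, 29, 7 bp.

130, 96, 29, 7 bp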